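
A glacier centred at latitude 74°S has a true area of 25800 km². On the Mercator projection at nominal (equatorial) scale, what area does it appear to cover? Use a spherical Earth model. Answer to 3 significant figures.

For Mercator, h = k = sec φ (a conformal cylindrical projection has a single point scale, 1/cos φ).
Areal scale = k² = sec²φ = 1/cos²(74°) = 1/0.2756² = 13.16.
Apparent area = 25800 × 13.16 ≈ 340000 km².

340000 km²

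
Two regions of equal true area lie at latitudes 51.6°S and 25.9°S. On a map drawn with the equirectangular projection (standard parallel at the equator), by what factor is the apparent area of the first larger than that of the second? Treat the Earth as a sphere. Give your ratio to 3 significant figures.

In the plate carrée (x = Rλ, y = Rφ), meridians are true-scale (h = 1) and parallels are stretched by k = sec φ.
Areal scale at 51.6°: h·k = 1.000 × 1.610 = 1.610.
Areal scale at 25.9°: h·k = 1.000 × 1.112 = 1.112.
Ratio = 1.610/1.112 ≈ 1.45.

1.45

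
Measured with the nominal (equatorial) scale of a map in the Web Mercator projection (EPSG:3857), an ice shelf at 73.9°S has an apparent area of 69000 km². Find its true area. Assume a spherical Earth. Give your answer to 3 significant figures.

5310 km²

The Mercator projection is conformal; its linear scale factor is the same in every direction and equals sec φ = 1/cos φ.
Areal scale = k² = sec²φ = 1/cos²(73.9°) = 1/0.2773² = 13.00.
True area = apparent / (areal scale) = 69000 / 13.00 ≈ 5310 km².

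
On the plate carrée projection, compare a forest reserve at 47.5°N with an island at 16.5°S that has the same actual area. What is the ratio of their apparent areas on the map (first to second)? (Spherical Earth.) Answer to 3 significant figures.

1.42

In the plate carrée (x = Rλ, y = Rφ), meridians are true-scale (h = 1) and parallels are stretched by k = sec φ.
Areal scale at 47.5°: h·k = 1.000 × 1.480 = 1.480.
Areal scale at 16.5°: h·k = 1.000 × 1.043 = 1.043.
Ratio = 1.480/1.043 ≈ 1.42.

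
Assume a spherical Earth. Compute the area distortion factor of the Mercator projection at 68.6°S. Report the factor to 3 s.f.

7.51

The Mercator projection is conformal; its linear scale factor is the same in every direction and equals sec φ = 1/cos φ.
Areal scale = k² = sec²φ = 1/cos²(68.6°) = 1/0.3649² = 7.511.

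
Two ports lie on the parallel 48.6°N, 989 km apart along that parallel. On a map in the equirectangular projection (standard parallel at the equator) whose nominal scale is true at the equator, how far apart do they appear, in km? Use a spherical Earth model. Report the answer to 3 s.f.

In the plate carrée (x = Rλ, y = Rφ), meridians are true-scale (h = 1) and parallels are stretched by k = sec φ.
Along the parallel, k = sec 48.6° = 1/0.6613 = 1.512.
Map distance = 989 × 1.512 ≈ 1500 km.

1500 km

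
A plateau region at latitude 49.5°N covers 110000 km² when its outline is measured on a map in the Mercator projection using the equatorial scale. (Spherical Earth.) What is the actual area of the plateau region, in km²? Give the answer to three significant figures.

46400 km²

The Mercator projection is conformal; its linear scale factor is the same in every direction and equals sec φ = 1/cos φ.
Areal scale = k² = sec²φ = 1/cos²(49.5°) = 1/0.6494² = 2.371.
True area = apparent / (areal scale) = 110000 / 2.371 ≈ 46400 km².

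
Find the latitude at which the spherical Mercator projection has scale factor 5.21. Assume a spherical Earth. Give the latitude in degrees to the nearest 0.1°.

78.9°

Mercator scale is k = sec φ = 1/cos φ.
1/cos φ = 5.21  ⇒  cos φ = 0.1919  ⇒  φ = arccos(0.1919) ≈ 78.9°.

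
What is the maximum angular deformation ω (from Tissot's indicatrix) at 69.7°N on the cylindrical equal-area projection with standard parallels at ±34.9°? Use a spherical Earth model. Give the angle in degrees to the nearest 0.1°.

88.3°

A cylindrical equal-area projection with standard parallel φ₀ has meridian scale h = cos φ / cos φ₀ and parallel scale k = cos φ₀ / cos φ (so areas are preserved, h·k = 1).
At 69.7°: h = 0.4230, k = 2.364; principal scales a = 2.364, b = 0.4230.
sin(ω/2) = (a − b)/(a + b) = 1.941/2.787 = 0.6964, so ω = 2 arcsin(0.6964) ≈ 88.3°.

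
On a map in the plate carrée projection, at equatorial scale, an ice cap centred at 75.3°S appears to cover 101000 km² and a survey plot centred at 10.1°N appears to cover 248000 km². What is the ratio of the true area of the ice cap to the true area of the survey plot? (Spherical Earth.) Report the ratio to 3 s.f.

0.105

On the plate carrée, areal scale = h·k = 1 × sec φ, so true area = apparent × cos φ.
True area of ice cap: 101000 × cos(75.3°) = 101000 × 0.2538 = 25630 km².
True area of survey plot: 248000 × cos(10.1°) = 248000 × 0.9845 = 244200 km².
Ratio = 25630 / 244200 ≈ 0.105.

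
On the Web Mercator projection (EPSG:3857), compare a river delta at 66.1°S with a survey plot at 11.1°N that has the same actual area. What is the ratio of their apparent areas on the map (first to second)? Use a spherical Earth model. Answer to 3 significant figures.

5.87

On Mercator, area is exaggerated by sec²φ = 1/cos²φ.
At 66.1°: sec²(66.1°) = 1/0.4051² = 6.092.
At 11.1°: sec²(11.1°) = 1/0.9813² = 1.038.
Ratio = 6.092/1.038 = cos²(11.1°)/cos²(66.1°) ≈ 5.87.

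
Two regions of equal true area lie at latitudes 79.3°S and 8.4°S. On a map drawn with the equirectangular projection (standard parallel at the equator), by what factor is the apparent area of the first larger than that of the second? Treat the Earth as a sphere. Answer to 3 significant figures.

For the equirectangular projection with φ₀ = 0 (plate carrée), h = 1 along meridians and k = sec φ along parallels.
Areal scale at 79.3°: h·k = 1.000 × 5.386 = 5.386.
Areal scale at 8.4°: h·k = 1.000 × 1.011 = 1.011.
Ratio = 5.386/1.011 ≈ 5.33.

5.33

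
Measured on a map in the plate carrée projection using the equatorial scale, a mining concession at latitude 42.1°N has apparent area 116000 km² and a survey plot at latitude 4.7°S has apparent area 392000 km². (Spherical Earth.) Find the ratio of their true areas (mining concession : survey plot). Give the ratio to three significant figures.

0.220

Plate carrée has h = 1 and k = sec φ, giving areal scale sec φ; true area = (apparent area) · cos φ.
True area of mining concession: 116000 × cos(42.1°) = 116000 × 0.7420 = 86070 km².
True area of survey plot: 392000 × cos(4.7°) = 392000 × 0.9966 = 390700 km².
Ratio = 86070 / 390700 ≈ 0.220.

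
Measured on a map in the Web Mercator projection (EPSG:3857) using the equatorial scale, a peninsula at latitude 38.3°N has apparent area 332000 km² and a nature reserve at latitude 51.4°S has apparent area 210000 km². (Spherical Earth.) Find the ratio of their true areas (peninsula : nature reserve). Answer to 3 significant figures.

2.50

On Mercator the areal scale is sec²φ, so true area = apparent × cos²φ.
True area of peninsula: 332000 × cos²(38.3°) = 332000 × 0.6159 = 204500 km².
True area of nature reserve: 210000 × cos²(51.4°) = 210000 × 0.3892 = 81740 km².
Ratio = 204500 / 81740 ≈ 2.50.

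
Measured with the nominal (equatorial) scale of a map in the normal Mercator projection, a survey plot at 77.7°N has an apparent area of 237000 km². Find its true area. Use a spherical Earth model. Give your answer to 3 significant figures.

10800 km²

The Mercator projection is conformal; its linear scale factor is the same in every direction and equals sec φ = 1/cos φ.
Areal scale = k² = sec²φ = 1/cos²(77.7°) = 1/0.2130² = 22.04.
True area = apparent / (areal scale) = 237000 / 22.04 ≈ 10800 km².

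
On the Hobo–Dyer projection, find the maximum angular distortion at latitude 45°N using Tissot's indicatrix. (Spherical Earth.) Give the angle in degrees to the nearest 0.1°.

13.2°

The Hobo–Dyer projection is cylindrical equal-area with φ₀ = 37.5°. For cylindrical equal-area with standard parallel φ₀, h = cos φ / cos φ₀ and k = cos φ₀ / cos φ, so h·k = 1.
At 45°: h = 0.8913, k = 1.122; principal scales a = 1.122, b = 0.8913.
sin(ω/2) = (a − b)/(a + b) = 0.2307/2.013 = 0.1146, so ω = 2 arcsin(0.1146) ≈ 13.2°.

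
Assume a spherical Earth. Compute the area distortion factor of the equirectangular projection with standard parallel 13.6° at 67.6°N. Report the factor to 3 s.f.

2.55

In the equirectangular projection with standard parallel φ₀ = 13.6° (x = Rλ cos φ₀, y = Rφ), meridians are true-scale (h = 1) and the parallel scale is k = cos φ₀ / cos φ.
Areal scale = h·k = 1 × cos φ₀ / cos φ; at 67.6°, h = 1.000, k = 2.551, so h·k = 2.551.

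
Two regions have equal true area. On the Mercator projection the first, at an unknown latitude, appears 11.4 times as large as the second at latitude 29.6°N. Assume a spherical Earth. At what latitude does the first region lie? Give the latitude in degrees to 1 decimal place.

75.1°

For equal true areas on Mercator, apparent areas scale as sec²φ, so the ratio is cos²φ₂ / cos²φ₁.
cos²φ₂ / cos²φ₁ = 11.4  ⇒  cos φ₁ = cos 29.6° / √11.4 = 0.8695/3.376 = 0.2575.
φ₁ = arccos(0.2575) ≈ 75.1°.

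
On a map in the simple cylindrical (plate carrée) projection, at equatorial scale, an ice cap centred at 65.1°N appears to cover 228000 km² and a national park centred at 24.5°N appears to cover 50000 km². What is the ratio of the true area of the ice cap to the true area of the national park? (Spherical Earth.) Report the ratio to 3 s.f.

On the plate carrée, areal scale = h·k = 1 × sec φ, so true area = apparent × cos φ.
True area of ice cap: 228000 × cos(65.1°) = 228000 × 0.4210 = 96000 km².
True area of national park: 50000 × cos(24.5°) = 50000 × 0.9100 = 45500 km².
Ratio = 96000 / 45500 ≈ 2.11.

2.11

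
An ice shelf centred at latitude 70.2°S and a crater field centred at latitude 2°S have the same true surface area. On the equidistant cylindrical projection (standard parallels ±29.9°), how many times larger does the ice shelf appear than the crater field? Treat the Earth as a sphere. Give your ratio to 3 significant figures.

2.95

With standard parallel φ₀ = 29.9°, the equirectangular projection gives x = Rλ cos φ₀, y = Rφ, so h = 1 and k = cos 29.9° / cos φ.
Areal scale at 70.2°: h·k = 1.000 × 2.559 = 2.559.
Areal scale at 2°: h·k = 1.000 × 0.8674 = 0.8674.
Ratio = 2.559/0.8674 ≈ 2.95.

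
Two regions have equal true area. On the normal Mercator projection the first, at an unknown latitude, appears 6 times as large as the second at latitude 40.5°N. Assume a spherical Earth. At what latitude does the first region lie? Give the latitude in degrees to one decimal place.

Mercator areal scale is sec²φ, so apparent-area ratio = sec²φ₁ / sec²φ₂ = cos²φ₂ / cos²φ₁.
cos²φ₂ / cos²φ₁ = 6  ⇒  cos φ₁ = cos 40.5° / √6 = 0.7604/2.449 = 0.3104.
φ₁ = arccos(0.3104) ≈ 71.9°.

71.9°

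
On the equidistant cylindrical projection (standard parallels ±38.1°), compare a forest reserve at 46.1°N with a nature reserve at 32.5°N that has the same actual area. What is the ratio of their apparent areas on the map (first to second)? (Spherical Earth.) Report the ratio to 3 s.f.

With standard parallel φ₀ = 38.1°, the equirectangular projection gives x = Rλ cos φ₀, y = Rφ, so h = 1 and k = cos 38.1° / cos φ.
Areal scale at 46.1°: h·k = 1.000 × 1.135 = 1.135.
Areal scale at 32.5°: h·k = 1.000 × 0.9331 = 0.9331.
Ratio = 1.135/0.9331 ≈ 1.22.

1.22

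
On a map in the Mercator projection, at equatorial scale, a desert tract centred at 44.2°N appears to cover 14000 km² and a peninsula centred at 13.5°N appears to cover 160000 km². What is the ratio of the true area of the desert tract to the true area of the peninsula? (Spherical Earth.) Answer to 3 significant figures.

0.0476

Mercator's areal exaggeration is sec²φ; hence true area = (apparent area) · cos²φ.
True area of desert tract: 14000 × cos²(44.2°) = 14000 × 0.5140 = 7195 km².
True area of peninsula: 160000 × cos²(13.5°) = 160000 × 0.9455 = 151300 km².
Ratio = 7195 / 151300 ≈ 0.0476.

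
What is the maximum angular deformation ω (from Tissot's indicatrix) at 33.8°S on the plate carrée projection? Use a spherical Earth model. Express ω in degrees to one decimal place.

10.6°

For the equirectangular projection with φ₀ = 0 (plate carrée), h = 1 along meridians and k = sec φ along parallels.
At 33.8°: h = 1.000, k = 1.203; principal scales a = 1.203, b = 1.000.
sin(ω/2) = (a − b)/(a + b) = 0.2034/2.203 = 0.09231, so ω = 2 arcsin(0.09231) ≈ 10.6°.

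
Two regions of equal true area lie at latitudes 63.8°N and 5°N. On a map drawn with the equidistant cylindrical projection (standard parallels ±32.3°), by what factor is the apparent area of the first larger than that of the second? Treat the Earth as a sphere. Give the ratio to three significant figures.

2.26

In the equirectangular projection with standard parallel φ₀ = 32.3° (x = Rλ cos φ₀, y = Rφ), meridians are true-scale (h = 1) and the parallel scale is k = cos φ₀ / cos φ.
Areal scale at 63.8°: h·k = 1.000 × 1.914 = 1.914.
Areal scale at 5°: h·k = 1.000 × 0.8485 = 0.8485.
Ratio = 1.914/0.8485 ≈ 2.26.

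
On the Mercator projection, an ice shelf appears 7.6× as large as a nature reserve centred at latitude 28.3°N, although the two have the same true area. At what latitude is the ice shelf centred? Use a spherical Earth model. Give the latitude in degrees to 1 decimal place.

71.4°

Mercator areal scale is sec²φ, so apparent-area ratio = sec²φ₁ / sec²φ₂ = cos²φ₂ / cos²φ₁.
cos²φ₂ / cos²φ₁ = 7.6  ⇒  cos φ₁ = cos 28.3° / √7.6 = 0.8805/2.757 = 0.3194.
φ₁ = arccos(0.3194) ≈ 71.4°.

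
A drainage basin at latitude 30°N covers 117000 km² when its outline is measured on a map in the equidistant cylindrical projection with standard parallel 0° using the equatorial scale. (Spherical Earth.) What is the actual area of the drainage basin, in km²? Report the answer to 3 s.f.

In the plate carrée (x = Rλ, y = Rφ), meridians are true-scale (h = 1) and parallels are stretched by k = sec φ.
Areal scale = h·k = 1 × sec φ; at 30°, h = 1.000, k = 1.155, so h·k = 1.155.
True area = apparent / (areal scale) = 117000 / 1.155 ≈ 101000 km².

101000 km²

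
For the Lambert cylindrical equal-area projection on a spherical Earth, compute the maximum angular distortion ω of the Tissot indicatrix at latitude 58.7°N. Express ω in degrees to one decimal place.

70.2°

The Lambert cylindrical equal-area projection is the cylindrical equal-area projection with its standard parallel at the equator (φ₀ = 0). Cylindrical equal-area (φ₀ = 0°): h = cos φ / cos 0° along meridians, k = cos 0° / cos φ along parallels; h·k = 1.
At 58.7°: h = 0.5195, k = 1.925; principal scales a = 1.925, b = 0.5195.
sin(ω/2) = (a − b)/(a + b) = 1.405/2.444 = 0.5749, so ω = 2 arcsin(0.5749) ≈ 70.2°.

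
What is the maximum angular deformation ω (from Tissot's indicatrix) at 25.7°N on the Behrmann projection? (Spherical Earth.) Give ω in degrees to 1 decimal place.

The Behrmann projection is cylindrical equal-area with φ₀ = 30°. Cylindrical equal-area (φ₀ = 30°): h = cos φ / cos 30° along meridians, k = cos 30° / cos φ along parallels; h·k = 1.
At 25.7°: h = 1.040, k = 0.9611; principal scales a = 1.040, b = 0.9611.
sin(ω/2) = (a − b)/(a + b) = 0.07937/2.002 = 0.03966, so ω = 2 arcsin(0.03966) ≈ 4.5°.

4.5°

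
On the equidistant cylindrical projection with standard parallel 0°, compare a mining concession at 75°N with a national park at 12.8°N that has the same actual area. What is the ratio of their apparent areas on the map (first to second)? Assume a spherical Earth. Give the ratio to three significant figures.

Plate carrée maps x = Rλ, y = Rφ. The meridian scale is h = 1 and the parallel scale is k = 1/cos φ = sec φ.
Areal scale at 75°: h·k = 1.000 × 3.864 = 3.864.
Areal scale at 12.8°: h·k = 1.000 × 1.025 = 1.025.
Ratio = 3.864/1.025 ≈ 3.77.

3.77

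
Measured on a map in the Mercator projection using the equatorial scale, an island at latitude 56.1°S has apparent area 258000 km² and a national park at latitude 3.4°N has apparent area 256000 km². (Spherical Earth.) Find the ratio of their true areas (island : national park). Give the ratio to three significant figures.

0.315

On Mercator the areal scale is sec²φ, so true area = apparent × cos²φ.
True area of island: 258000 × cos²(56.1°) = 258000 × 0.3111 = 80260 km².
True area of national park: 256000 × cos²(3.4°) = 256000 × 0.9965 = 255100 km².
Ratio = 80260 / 255100 ≈ 0.315.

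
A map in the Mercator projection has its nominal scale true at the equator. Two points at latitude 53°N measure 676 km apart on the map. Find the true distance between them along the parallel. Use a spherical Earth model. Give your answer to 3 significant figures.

Mercator is conformal, so the point scale is isotropic: h = k = sec φ = 1/cos φ.
Along the parallel at 53°, map distances are exaggerated by k = sec 53° = 1.662.
True distance = 676 / 1.662 = 676 × cos 53° ≈ 407 km.

407 km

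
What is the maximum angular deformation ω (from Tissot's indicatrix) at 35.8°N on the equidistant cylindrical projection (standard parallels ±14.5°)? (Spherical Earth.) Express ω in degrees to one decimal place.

With standard parallel φ₀ = 14.5°, the equirectangular projection gives x = Rλ cos φ₀, y = Rφ, so h = 1 and k = cos 14.5° / cos φ.
At 35.8°: h = 1.000, k = 1.194; principal scales a = 1.194, b = 1.000.
sin(ω/2) = (a − b)/(a + b) = 0.1937/2.194 = 0.08829, so ω = 2 arcsin(0.08829) ≈ 10.1°.

10.1°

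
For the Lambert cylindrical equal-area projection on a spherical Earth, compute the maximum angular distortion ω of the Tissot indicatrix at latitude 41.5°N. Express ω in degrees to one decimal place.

The Lambert cylindrical equal-area projection is the cylindrical equal-area projection with its standard parallel at the equator (φ₀ = 0). A cylindrical equal-area projection with standard parallel φ₀ has meridian scale h = cos φ / cos φ₀ and parallel scale k = cos φ₀ / cos φ (so areas are preserved, h·k = 1).
At 41.5°: h = 0.7490, k = 1.335; principal scales a = 1.335, b = 0.7490.
sin(ω/2) = (a − b)/(a + b) = 0.5862/2.084 = 0.2813, so ω = 2 arcsin(0.2813) ≈ 32.7°.

32.7°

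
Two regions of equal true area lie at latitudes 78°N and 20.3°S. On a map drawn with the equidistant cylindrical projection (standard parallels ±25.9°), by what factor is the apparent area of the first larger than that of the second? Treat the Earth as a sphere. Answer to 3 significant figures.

4.51

The equidistant cylindrical projection with φ₀ = 25.9° has h = 1 (meridians true) and k = cos φ₀ / cos φ along parallels.
Areal scale at 78°: h·k = 1.000 × 4.327 = 4.327.
Areal scale at 20.3°: h·k = 1.000 × 0.9591 = 0.9591.
Ratio = 4.327/0.9591 ≈ 4.51.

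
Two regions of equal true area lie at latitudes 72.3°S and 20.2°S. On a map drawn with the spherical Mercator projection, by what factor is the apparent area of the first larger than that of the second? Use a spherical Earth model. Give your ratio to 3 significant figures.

9.53

Mercator is conformal with k = sec φ, so areal scale = k² = sec²φ.
At 72.3°: sec²(72.3°) = 1/0.3040² = 10.82.
At 20.2°: sec²(20.2°) = 1/0.9385² = 1.135.
Ratio = 10.82/1.135 = cos²(20.2°)/cos²(72.3°) ≈ 9.53.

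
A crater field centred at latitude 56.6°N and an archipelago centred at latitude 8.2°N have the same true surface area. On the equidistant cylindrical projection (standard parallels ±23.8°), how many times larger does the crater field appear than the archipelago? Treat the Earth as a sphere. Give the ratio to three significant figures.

With standard parallel φ₀ = 23.8°, the equirectangular projection gives x = Rλ cos φ₀, y = Rφ, so h = 1 and k = cos 23.8° / cos φ.
Areal scale at 56.6°: h·k = 1.000 × 1.662 = 1.662.
Areal scale at 8.2°: h·k = 1.000 × 0.9244 = 0.9244.
Ratio = 1.662/0.9244 ≈ 1.80.

1.80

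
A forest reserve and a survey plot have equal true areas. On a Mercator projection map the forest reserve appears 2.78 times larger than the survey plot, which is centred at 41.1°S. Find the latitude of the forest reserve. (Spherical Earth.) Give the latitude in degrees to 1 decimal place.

On Mercator, (apparent₁)/(apparent₂) = sec²φ₁ / sec²φ₂ when true areas are equal.
cos²φ₂ / cos²φ₁ = 2.78  ⇒  cos φ₁ = cos 41.1° / √2.78 = 0.7536/1.667 = 0.4520.
φ₁ = arccos(0.4520) ≈ 63.1°.

63.1°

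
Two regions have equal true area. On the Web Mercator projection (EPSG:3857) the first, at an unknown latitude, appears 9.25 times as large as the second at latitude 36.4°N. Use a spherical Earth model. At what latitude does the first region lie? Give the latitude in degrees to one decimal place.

On Mercator, (apparent₁)/(apparent₂) = sec²φ₁ / sec²φ₂ when true areas are equal.
cos²φ₂ / cos²φ₁ = 9.25  ⇒  cos φ₁ = cos 36.4° / √9.25 = 0.8049/3.041 = 0.2646.
φ₁ = arccos(0.2646) ≈ 74.7°.

74.7°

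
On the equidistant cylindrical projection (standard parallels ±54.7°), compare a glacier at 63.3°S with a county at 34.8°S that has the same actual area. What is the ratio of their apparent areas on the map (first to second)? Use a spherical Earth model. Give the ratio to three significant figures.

1.83

In the equirectangular projection with standard parallel φ₀ = 54.7° (x = Rλ cos φ₀, y = Rφ), meridians are true-scale (h = 1) and the parallel scale is k = cos φ₀ / cos φ.
Areal scale at 63.3°: h·k = 1.000 × 1.286 = 1.286.
Areal scale at 34.8°: h·k = 1.000 × 0.7037 = 0.7037.
Ratio = 1.286/0.7037 ≈ 1.83.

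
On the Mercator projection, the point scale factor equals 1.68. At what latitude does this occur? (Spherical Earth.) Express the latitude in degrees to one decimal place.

53.5°

Mercator scale is k = sec φ = 1/cos φ.
1/cos φ = 1.68  ⇒  cos φ = 0.5952  ⇒  φ = arccos(0.5952) ≈ 53.5°.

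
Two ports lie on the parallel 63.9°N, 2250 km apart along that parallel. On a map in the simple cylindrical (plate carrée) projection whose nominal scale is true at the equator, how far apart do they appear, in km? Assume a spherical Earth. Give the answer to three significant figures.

5110 km

In the plate carrée (x = Rλ, y = Rφ), meridians are true-scale (h = 1) and parallels are stretched by k = sec φ.
Along the parallel, k = sec 63.9° = 1/0.4399 = 2.273.
Map distance = 2250 × 2.273 ≈ 5110 km.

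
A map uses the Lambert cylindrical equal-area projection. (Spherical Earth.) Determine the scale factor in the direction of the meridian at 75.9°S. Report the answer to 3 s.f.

0.244

The Lambert cylindrical equal-area projection is the cylindrical equal-area projection with its standard parallel at the equator (φ₀ = 0). A cylindrical equal-area projection with standard parallel φ₀ has meridian scale h = cos φ / cos φ₀ and parallel scale k = cos φ₀ / cos φ (so areas are preserved, h·k = 1).
h = cos 75.9° / cos 0° = 0.2436/1.000 = 0.2436.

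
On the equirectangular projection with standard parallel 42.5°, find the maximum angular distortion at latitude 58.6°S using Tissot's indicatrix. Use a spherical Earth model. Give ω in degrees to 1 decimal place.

In the equirectangular projection with standard parallel φ₀ = 42.5° (x = Rλ cos φ₀, y = Rφ), meridians are true-scale (h = 1) and the parallel scale is k = cos φ₀ / cos φ.
At 58.6°: h = 1.000, k = 1.415; principal scales a = 1.415, b = 1.000.
sin(ω/2) = (a − b)/(a + b) = 0.4151/2.415 = 0.1719, so ω = 2 arcsin(0.1719) ≈ 19.8°.

19.8°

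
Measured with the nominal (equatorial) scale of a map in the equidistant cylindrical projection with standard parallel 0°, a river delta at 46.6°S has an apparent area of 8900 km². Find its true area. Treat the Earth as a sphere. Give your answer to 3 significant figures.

In the plate carrée (x = Rλ, y = Rφ), meridians are true-scale (h = 1) and parallels are stretched by k = sec φ.
Areal scale = h·k = 1 × sec φ; at 46.6°, h = 1.000, k = 1.455, so h·k = 1.455.
True area = apparent / (areal scale) = 8900 / 1.455 ≈ 6120 km².

6120 km²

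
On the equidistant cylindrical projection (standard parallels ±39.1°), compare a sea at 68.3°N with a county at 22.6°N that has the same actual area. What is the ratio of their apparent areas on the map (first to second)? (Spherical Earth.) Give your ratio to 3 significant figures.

2.50

With standard parallel φ₀ = 39.1°, the equirectangular projection gives x = Rλ cos φ₀, y = Rφ, so h = 1 and k = cos 39.1° / cos φ.
Areal scale at 68.3°: h·k = 1.000 × 2.099 = 2.099.
Areal scale at 22.6°: h·k = 1.000 × 0.8406 = 0.8406.
Ratio = 2.099/0.8406 ≈ 2.50.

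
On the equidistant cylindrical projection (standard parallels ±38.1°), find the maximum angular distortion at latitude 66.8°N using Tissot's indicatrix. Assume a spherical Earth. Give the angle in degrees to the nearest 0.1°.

38.9°

In the equirectangular projection with standard parallel φ₀ = 38.1° (x = Rλ cos φ₀, y = Rφ), meridians are true-scale (h = 1) and the parallel scale is k = cos φ₀ / cos φ.
At 66.8°: h = 1.000, k = 1.998; principal scales a = 1.998, b = 1.000.
sin(ω/2) = (a − b)/(a + b) = 0.9976/2.998 = 0.3328, so ω = 2 arcsin(0.3328) ≈ 38.9°.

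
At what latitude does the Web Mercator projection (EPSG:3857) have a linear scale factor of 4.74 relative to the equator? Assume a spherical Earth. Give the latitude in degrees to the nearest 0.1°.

Mercator scale is k = sec φ = 1/cos φ.
1/cos φ = 4.74  ⇒  cos φ = 0.2110  ⇒  φ = arccos(0.2110) ≈ 77.8°.

77.8°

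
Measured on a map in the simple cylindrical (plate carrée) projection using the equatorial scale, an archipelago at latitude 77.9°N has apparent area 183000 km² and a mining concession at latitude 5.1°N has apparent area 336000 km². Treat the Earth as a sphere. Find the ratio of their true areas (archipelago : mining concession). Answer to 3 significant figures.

Plate carrée has h = 1 and k = sec φ, giving areal scale sec φ; true area = (apparent area) · cos φ.
True area of archipelago: 183000 × cos(77.9°) = 183000 × 0.2096 = 38360 km².
True area of mining concession: 336000 × cos(5.1°) = 336000 × 0.9960 = 334700 km².
Ratio = 38360 / 334700 ≈ 0.115.

0.115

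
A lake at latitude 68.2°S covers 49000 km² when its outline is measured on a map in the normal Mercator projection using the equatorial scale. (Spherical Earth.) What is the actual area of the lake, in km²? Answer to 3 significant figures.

6760 km²

Mercator is conformal, so the point scale is isotropic: h = k = sec φ = 1/cos φ.
Areal scale = k² = sec²φ = 1/cos²(68.2°) = 1/0.3714² = 7.251.
True area = apparent / (areal scale) = 49000 / 7.251 ≈ 6760 km².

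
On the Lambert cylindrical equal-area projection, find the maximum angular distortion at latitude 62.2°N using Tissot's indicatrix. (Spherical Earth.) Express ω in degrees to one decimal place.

The Lambert cylindrical equal-area projection is the cylindrical equal-area projection with its standard parallel at the equator (φ₀ = 0). A cylindrical equal-area projection with standard parallel φ₀ has meridian scale h = cos φ / cos φ₀ and parallel scale k = cos φ₀ / cos φ (so areas are preserved, h·k = 1).
At 62.2°: h = 0.4664, k = 2.144; principal scales a = 2.144, b = 0.4664.
sin(ω/2) = (a − b)/(a + b) = 1.678/2.611 = 0.6427, so ω = 2 arcsin(0.6427) ≈ 80.0°.

80.0°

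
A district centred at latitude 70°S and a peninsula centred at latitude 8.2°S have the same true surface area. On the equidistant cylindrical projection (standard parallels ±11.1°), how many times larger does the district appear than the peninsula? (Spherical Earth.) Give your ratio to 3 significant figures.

2.89

In the equirectangular projection with standard parallel φ₀ = 11.1° (x = Rλ cos φ₀, y = Rφ), meridians are true-scale (h = 1) and the parallel scale is k = cos φ₀ / cos φ.
Areal scale at 70°: h·k = 1.000 × 2.869 = 2.869.
Areal scale at 8.2°: h·k = 1.000 × 0.9914 = 0.9914.
Ratio = 2.869/0.9914 ≈ 2.89.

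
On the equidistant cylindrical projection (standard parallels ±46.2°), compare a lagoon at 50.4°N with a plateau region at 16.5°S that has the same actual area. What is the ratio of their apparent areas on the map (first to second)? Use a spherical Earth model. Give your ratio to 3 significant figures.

The equidistant cylindrical projection with φ₀ = 46.2° has h = 1 (meridians true) and k = cos φ₀ / cos φ along parallels.
Areal scale at 50.4°: h·k = 1.000 × 1.086 = 1.086.
Areal scale at 16.5°: h·k = 1.000 × 0.7219 = 0.7219.
Ratio = 1.086/0.7219 ≈ 1.50.

1.50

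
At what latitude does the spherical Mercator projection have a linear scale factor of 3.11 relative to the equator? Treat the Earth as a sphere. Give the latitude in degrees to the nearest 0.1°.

71.2°

Mercator scale is k = sec φ = 1/cos φ.
1/cos φ = 3.11  ⇒  cos φ = 0.3215  ⇒  φ = arccos(0.3215) ≈ 71.2°.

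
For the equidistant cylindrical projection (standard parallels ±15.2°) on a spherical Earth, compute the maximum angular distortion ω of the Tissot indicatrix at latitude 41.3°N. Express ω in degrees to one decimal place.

14.3°

The equidistant cylindrical projection with φ₀ = 15.2° has h = 1 (meridians true) and k = cos φ₀ / cos φ along parallels.
At 41.3°: h = 1.000, k = 1.285; principal scales a = 1.285, b = 1.000.
sin(ω/2) = (a − b)/(a + b) = 0.2845/2.285 = 0.1245, so ω = 2 arcsin(0.1245) ≈ 14.3°.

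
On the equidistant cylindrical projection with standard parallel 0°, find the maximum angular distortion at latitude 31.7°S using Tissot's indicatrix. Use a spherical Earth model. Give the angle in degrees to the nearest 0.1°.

Plate carrée maps x = Rλ, y = Rφ. The meridian scale is h = 1 and the parallel scale is k = 1/cos φ = sec φ.
At 31.7°: h = 1.000, k = 1.175; principal scales a = 1.175, b = 1.000.
sin(ω/2) = (a − b)/(a + b) = 0.1753/2.175 = 0.08061, so ω = 2 arcsin(0.08061) ≈ 9.2°.

9.2°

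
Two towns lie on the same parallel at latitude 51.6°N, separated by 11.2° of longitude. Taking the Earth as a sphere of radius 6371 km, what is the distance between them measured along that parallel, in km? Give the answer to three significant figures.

774 km

Arc length along a parallel = R cos φ · Δλ (with Δλ in radians).
= 6371 × cos 51.6° × (11.2° × π/180) = 6371 × 0.6211 × 0.1955 ≈ 774 km.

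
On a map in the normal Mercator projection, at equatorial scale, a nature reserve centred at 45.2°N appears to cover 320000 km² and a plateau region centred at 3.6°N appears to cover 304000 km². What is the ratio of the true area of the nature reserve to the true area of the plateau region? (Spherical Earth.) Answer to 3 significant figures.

Mercator's areal exaggeration is sec²φ; hence true area = (apparent area) · cos²φ.
True area of nature reserve: 320000 × cos²(45.2°) = 320000 × 0.4965 = 158900 km².
True area of plateau region: 304000 × cos²(3.6°) = 304000 × 0.9961 = 302800 km².
Ratio = 158900 / 302800 ≈ 0.525.

0.525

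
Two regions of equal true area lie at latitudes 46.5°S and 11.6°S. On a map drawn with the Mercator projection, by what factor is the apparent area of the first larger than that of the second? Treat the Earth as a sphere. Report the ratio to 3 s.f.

2.03

Mercator areal scale is sec²φ.
At 46.5°: sec²(46.5°) = 1/0.6884² = 2.110.
At 11.6°: sec²(11.6°) = 1/0.9796² = 1.042.
Ratio = 2.110/1.042 = cos²(11.6°)/cos²(46.5°) ≈ 2.03.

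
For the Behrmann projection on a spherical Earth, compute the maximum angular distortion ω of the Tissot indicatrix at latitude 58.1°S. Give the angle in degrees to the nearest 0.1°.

The Behrmann projection is cylindrical equal-area with φ₀ = 30°. Cylindrical equal-area (φ₀ = 30°): h = cos φ / cos 30° along meridians, k = cos 30° / cos φ along parallels; h·k = 1.
At 58.1°: h = 0.6102, k = 1.639; principal scales a = 1.639, b = 0.6102.
sin(ω/2) = (a − b)/(a + b) = 1.029/2.249 = 0.4574, so ω = 2 arcsin(0.4574) ≈ 54.4°.

54.4°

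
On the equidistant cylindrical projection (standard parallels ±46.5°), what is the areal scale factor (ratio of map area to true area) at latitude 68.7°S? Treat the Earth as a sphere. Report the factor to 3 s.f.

1.89

In the equirectangular projection with standard parallel φ₀ = 46.5° (x = Rλ cos φ₀, y = Rφ), meridians are true-scale (h = 1) and the parallel scale is k = cos φ₀ / cos φ.
Areal scale = h·k = 1 × cos φ₀ / cos φ; at 68.7°, h = 1.000, k = 1.895, so h·k = 1.895.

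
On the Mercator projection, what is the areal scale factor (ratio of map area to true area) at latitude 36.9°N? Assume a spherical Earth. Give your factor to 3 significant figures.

1.56

The Mercator projection is conformal; its linear scale factor is the same in every direction and equals sec φ = 1/cos φ.
Areal scale = k² = sec²φ = 1/cos²(36.9°) = 1/0.7997² = 1.564.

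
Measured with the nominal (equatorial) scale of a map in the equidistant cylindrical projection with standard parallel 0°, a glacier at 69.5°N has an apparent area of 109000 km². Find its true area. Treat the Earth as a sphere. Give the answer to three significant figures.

Plate carrée maps x = Rλ, y = Rφ. The meridian scale is h = 1 and the parallel scale is k = 1/cos φ = sec φ.
Areal scale = h·k = 1 × sec φ; at 69.5°, h = 1.000, k = 2.855, so h·k = 2.855.
True area = apparent / (areal scale) = 109000 / 2.855 ≈ 38200 km².

38200 km²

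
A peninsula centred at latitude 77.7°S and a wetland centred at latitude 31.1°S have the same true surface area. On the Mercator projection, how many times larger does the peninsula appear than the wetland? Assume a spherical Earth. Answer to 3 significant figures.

16.2

Mercator areal scale is sec²φ.
At 77.7°: sec²(77.7°) = 1/0.2130² = 22.04.
At 31.1°: sec²(31.1°) = 1/0.8563² = 1.364.
Ratio = 22.04/1.364 = cos²(31.1°)/cos²(77.7°) ≈ 16.2.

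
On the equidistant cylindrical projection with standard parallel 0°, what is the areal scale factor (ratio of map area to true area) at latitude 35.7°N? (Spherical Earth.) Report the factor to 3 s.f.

1.23

For the equirectangular projection with φ₀ = 0 (plate carrée), h = 1 along meridians and k = sec φ along parallels.
Areal scale = h·k = 1 × sec φ; at 35.7°, h = 1.000, k = 1.231, so h·k = 1.231.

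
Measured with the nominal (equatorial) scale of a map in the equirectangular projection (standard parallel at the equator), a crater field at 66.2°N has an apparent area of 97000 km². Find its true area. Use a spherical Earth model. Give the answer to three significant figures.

In the plate carrée (x = Rλ, y = Rφ), meridians are true-scale (h = 1) and parallels are stretched by k = sec φ.
Areal scale = h·k = 1 × sec φ; at 66.2°, h = 1.000, k = 2.478, so h·k = 2.478.
True area = apparent / (areal scale) = 97000 / 2.478 ≈ 39100 km².

39100 km²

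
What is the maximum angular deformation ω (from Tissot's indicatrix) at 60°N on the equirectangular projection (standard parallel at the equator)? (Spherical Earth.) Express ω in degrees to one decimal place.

38.9°

Plate carrée maps x = Rλ, y = Rφ. The meridian scale is h = 1 and the parallel scale is k = 1/cos φ = sec φ.
At 60°: h = 1.000, k = 2.000; principal scales a = 2.000, b = 1.000.
sin(ω/2) = (a − b)/(a + b) = 1.0000/3.000 = 0.3333, so ω = 2 arcsin(0.3333) ≈ 38.9°.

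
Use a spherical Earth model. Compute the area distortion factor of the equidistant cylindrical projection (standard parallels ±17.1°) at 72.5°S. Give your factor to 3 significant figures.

3.18

With standard parallel φ₀ = 17.1°, the equirectangular projection gives x = Rλ cos φ₀, y = Rφ, so h = 1 and k = cos 17.1° / cos φ.
Areal scale = h·k = 1 × cos φ₀ / cos φ; at 72.5°, h = 1.000, k = 3.178, so h·k = 3.178.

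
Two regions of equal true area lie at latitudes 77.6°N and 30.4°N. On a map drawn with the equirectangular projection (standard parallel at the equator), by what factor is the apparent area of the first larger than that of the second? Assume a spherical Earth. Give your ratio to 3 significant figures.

4.02

For the equirectangular projection with φ₀ = 0 (plate carrée), h = 1 along meridians and k = sec φ along parallels.
Areal scale at 77.6°: h·k = 1.000 × 4.657 = 4.657.
Areal scale at 30.4°: h·k = 1.000 × 1.159 = 1.159.
Ratio = 4.657/1.159 ≈ 4.02.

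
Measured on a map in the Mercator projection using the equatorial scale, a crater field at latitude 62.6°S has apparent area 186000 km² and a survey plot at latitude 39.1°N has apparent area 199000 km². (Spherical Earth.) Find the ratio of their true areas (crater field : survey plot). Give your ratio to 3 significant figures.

On Mercator the areal scale is sec²φ, so true area = apparent × cos²φ.
True area of crater field: 186000 × cos²(62.6°) = 186000 × 0.2118 = 39390 km².
True area of survey plot: 199000 × cos²(39.1°) = 199000 × 0.6022 = 119800 km².
Ratio = 39390 / 119800 ≈ 0.329.

0.329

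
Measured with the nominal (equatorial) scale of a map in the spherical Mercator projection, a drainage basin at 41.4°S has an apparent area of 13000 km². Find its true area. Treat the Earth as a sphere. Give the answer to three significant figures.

7310 km²

Mercator is conformal, so the point scale is isotropic: h = k = sec φ = 1/cos φ.
Areal scale = k² = sec²φ = 1/cos²(41.4°) = 1/0.7501² = 1.777.
True area = apparent / (areal scale) = 13000 / 1.777 ≈ 7310 km².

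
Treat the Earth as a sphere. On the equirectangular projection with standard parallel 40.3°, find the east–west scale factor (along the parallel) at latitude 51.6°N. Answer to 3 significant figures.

1.23

In the equirectangular projection with standard parallel φ₀ = 40.3° (x = Rλ cos φ₀, y = Rφ), meridians are true-scale (h = 1) and the parallel scale is k = cos φ₀ / cos φ.
k = cos 40.3° / cos 51.6° = 0.7627/0.6211 = 1.228.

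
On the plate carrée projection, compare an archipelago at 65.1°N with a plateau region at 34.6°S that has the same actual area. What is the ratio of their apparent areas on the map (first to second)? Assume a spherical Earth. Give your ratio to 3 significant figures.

1.96

In the plate carrée (x = Rλ, y = Rφ), meridians are true-scale (h = 1) and parallels are stretched by k = sec φ.
Areal scale at 65.1°: h·k = 1.000 × 2.375 = 2.375.
Areal scale at 34.6°: h·k = 1.000 × 1.215 = 1.215.
Ratio = 2.375/1.215 ≈ 1.96.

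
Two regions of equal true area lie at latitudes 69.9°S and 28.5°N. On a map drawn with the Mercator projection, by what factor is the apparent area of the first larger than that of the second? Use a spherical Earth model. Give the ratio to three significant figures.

Mercator areal scale is sec²φ.
At 69.9°: sec²(69.9°) = 1/0.3437² = 8.467.
At 28.5°: sec²(28.5°) = 1/0.8788² = 1.295.
Ratio = 8.467/1.295 = cos²(28.5°)/cos²(69.9°) ≈ 6.54.

6.54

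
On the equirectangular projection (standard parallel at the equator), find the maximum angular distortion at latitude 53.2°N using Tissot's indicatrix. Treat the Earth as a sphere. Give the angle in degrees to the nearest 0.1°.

29.0°

In the plate carrée (x = Rλ, y = Rφ), meridians are true-scale (h = 1) and parallels are stretched by k = sec φ.
At 53.2°: h = 1.000, k = 1.669; principal scales a = 1.669, b = 1.000.
sin(ω/2) = (a − b)/(a + b) = 0.6694/2.669 = 0.2508, so ω = 2 arcsin(0.2508) ≈ 29.0°.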